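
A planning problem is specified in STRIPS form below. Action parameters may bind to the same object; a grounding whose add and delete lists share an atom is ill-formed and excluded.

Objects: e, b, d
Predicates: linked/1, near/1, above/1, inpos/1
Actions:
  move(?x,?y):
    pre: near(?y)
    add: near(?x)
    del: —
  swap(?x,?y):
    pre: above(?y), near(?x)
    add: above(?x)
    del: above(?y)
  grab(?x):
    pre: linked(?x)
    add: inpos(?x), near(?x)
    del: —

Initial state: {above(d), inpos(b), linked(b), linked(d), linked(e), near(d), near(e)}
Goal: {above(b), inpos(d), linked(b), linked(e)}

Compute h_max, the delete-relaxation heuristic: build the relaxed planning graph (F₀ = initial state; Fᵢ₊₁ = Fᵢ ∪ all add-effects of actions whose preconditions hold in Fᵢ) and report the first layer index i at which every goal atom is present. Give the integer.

F0 = init (7 atoms)
F1 = F0 ∪ {above(e), inpos(d), inpos(e), near(b)}  (11 atoms)
F2 = F1 ∪ {above(b)}  (12 atoms)
goal ⊆ F2  ⇒  h_max = 2

2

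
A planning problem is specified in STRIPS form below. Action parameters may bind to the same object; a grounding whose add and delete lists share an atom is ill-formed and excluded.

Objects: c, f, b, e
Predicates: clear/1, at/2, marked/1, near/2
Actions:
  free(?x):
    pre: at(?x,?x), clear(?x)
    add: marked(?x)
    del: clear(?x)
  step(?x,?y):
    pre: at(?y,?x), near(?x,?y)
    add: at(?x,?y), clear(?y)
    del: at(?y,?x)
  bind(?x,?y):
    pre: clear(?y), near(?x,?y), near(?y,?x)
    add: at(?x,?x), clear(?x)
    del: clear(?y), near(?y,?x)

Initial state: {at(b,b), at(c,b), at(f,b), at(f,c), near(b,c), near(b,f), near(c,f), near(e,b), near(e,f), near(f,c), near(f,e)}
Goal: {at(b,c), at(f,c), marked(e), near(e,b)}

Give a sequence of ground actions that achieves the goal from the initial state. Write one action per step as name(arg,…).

step(b,c); step(b,f); bind(e,f); free(e)

1. step(b,c)  →  {at(b,b), at(b,c), at(f,b), at(f,c), clear(c), near(b,c), near(b,f), near(c,f), near(e,b), near(e,f), near(f,c), near(f,e)}
2. step(b,f)  →  {at(b,b), at(b,c), at(b,f), at(f,c), clear(c), clear(f), near(b,c), near(b,f), near(c,f), near(e,b), near(e,f), near(f,c), near(f,e)}
3. bind(e,f)  →  {at(b,b), at(b,c), at(b,f), at(e,e), at(f,c), clear(c), clear(e), near(b,c), near(b,f), near(c,f), near(e,b), near(e,f), near(f,c)}
4. free(e)  →  {at(b,b), at(b,c), at(b,f), at(e,e), at(f,c), clear(c), marked(e), near(b,c), near(b,f), near(c,f), near(e,b), near(e,f), near(f,c)}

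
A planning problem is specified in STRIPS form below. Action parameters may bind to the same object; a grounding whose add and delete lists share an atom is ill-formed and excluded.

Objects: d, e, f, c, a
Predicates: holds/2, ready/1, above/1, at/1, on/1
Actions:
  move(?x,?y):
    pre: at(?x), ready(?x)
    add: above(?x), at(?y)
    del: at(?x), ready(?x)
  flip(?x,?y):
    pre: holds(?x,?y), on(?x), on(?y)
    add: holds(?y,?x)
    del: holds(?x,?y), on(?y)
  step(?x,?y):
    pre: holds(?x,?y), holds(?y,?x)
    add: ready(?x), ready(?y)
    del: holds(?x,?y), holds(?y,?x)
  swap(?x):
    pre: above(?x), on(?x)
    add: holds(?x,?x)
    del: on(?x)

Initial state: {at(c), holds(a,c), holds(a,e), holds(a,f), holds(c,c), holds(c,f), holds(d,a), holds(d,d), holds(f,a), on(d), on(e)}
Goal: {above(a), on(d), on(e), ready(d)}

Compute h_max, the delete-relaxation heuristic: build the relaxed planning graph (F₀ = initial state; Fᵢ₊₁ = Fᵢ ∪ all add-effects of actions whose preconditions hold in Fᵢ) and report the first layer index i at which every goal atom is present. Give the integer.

F0 = init (11 atoms)
F1 = F0 ∪ {ready(a), ready(c), ready(d), ready(f)}  (15 atoms)
F2 = F1 ∪ {above(c), at(a), at(d), at(e), at(f)}  (20 atoms)
F3 = F2 ∪ {above(a), above(d), above(f)}  (23 atoms)
goal ⊆ F3  ⇒  h_max = 3

3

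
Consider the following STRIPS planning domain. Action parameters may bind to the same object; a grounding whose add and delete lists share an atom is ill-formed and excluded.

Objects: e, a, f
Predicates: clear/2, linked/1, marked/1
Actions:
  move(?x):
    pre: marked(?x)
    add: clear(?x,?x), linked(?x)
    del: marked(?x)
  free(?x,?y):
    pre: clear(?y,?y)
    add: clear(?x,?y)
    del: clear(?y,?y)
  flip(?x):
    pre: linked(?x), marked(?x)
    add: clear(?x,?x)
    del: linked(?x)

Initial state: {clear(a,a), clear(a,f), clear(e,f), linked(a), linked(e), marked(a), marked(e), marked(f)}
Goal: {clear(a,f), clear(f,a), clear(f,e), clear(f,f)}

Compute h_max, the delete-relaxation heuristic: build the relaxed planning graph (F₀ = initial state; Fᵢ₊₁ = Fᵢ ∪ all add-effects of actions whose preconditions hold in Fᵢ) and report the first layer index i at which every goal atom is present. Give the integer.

F0 = init (8 atoms)
F1 = F0 ∪ {clear(e,a), clear(e,e), clear(f,a), clear(f,f), linked(f)}  (13 atoms)
F2 = F1 ∪ {clear(a,e), clear(f,e)}  (15 atoms)
goal ⊆ F2  ⇒  h_max = 2

2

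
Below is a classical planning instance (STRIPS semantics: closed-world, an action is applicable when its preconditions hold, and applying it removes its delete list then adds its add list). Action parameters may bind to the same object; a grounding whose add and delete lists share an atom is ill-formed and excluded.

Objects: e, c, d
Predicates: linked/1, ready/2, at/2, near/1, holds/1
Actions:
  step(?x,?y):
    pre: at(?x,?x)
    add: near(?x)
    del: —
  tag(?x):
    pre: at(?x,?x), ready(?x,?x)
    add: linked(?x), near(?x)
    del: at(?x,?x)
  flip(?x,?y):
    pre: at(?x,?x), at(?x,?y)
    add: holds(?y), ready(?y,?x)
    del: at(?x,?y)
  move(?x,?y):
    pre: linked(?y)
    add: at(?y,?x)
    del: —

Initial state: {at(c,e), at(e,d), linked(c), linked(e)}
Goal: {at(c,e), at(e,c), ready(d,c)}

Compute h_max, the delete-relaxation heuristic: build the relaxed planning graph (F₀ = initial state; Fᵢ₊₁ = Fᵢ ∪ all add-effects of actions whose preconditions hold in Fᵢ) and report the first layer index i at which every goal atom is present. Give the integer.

F0 = init (4 atoms)
F1 = F0 ∪ {at(c,c), at(c,d), at(e,c), at(e,e)}  (8 atoms)
F2 = F1 ∪ {holds(c), holds(d), holds(e), near(c), near(e), ready(c,c), ready(c,e), ready(d,c), ready(d,e), ready(e,c), ready(e,e)}  (19 atoms)
goal ⊆ F2  ⇒  h_max = 2

2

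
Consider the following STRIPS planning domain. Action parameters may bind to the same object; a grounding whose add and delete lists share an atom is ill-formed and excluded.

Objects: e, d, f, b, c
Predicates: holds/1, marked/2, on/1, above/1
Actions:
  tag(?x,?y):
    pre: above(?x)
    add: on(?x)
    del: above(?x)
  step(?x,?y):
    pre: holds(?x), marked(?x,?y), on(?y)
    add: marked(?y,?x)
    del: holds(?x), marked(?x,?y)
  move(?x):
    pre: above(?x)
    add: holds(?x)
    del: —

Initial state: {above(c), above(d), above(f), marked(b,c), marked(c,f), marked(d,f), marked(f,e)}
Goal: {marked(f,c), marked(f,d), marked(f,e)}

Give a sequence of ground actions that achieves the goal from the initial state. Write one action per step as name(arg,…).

1. tag(f,e)  →  {above(c), above(d), marked(b,c), marked(c,f), marked(d,f), marked(f,e), on(f)}
2. move(d)  →  {above(c), above(d), holds(d), marked(b,c), marked(c,f), marked(d,f), marked(f,e), on(f)}
3. step(d,f)  →  {above(c), above(d), marked(b,c), marked(c,f), marked(f,d), marked(f,e), on(f)}
4. move(c)  →  {above(c), above(d), holds(c), marked(b,c), marked(c,f), marked(f,d), marked(f,e), on(f)}
5. step(c,f)  →  {above(c), above(d), marked(b,c), marked(f,c), marked(f,d), marked(f,e), on(f)}

tag(f,e); move(d); step(d,f); move(c); step(c,f)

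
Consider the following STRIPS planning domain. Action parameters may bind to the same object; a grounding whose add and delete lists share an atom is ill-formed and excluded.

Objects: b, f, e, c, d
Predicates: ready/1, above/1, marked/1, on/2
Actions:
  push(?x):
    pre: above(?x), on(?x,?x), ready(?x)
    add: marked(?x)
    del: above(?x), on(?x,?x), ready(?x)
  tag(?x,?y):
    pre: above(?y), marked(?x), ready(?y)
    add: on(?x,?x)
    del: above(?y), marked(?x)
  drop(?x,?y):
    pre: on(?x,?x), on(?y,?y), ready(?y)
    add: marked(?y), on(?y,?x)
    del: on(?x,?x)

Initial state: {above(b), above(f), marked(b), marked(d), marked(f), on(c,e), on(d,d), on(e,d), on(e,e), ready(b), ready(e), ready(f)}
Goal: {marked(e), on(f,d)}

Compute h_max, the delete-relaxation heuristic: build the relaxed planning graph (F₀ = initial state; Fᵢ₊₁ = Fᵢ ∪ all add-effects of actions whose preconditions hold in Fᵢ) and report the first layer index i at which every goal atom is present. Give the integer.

2

F0 = init (12 atoms)
F1 = F0 ∪ {marked(e), on(b,b), on(f,f)}  (15 atoms)
F2 = F1 ∪ {on(b,d), on(b,e), on(b,f), on(e,b), on(e,f), on(f,b), on(f,d), on(f,e)}  (23 atoms)
goal ⊆ F2  ⇒  h_max = 2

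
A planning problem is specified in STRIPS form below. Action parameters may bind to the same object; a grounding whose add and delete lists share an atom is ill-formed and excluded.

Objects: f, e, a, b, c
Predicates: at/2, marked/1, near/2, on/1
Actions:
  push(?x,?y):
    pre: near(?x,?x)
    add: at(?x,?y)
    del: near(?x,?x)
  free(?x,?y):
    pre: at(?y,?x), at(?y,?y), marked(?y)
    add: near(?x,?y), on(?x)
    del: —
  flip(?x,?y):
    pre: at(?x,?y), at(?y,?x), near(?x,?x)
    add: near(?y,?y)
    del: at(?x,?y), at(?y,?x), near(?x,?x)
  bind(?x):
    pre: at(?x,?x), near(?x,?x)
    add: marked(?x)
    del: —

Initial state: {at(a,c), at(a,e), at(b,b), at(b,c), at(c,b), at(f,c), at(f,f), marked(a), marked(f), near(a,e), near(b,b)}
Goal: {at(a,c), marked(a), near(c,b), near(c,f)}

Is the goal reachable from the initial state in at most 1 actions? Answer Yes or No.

1. free(c,f)  →  {at(a,c), at(a,e), at(b,b), at(b,c), at(c,b), at(f,c), at(f,f), marked(a), marked(f), near(a,e), near(b,b), near(c,f), on(c)}
2. bind(b)  →  {at(a,c), at(a,e), at(b,b), at(b,c), at(c,b), at(f,c), at(f,f), marked(a), marked(b), marked(f), near(a,e), near(b,b), near(c,f), on(c)}
3. free(c,b)  →  {at(a,c), at(a,e), at(b,b), at(b,c), at(c,b), at(f,c), at(f,f), marked(a), marked(b), marked(f), near(a,e), near(b,b), near(c,b), near(c,f), on(c)}
optimal plan length = 3; 3 > 1

No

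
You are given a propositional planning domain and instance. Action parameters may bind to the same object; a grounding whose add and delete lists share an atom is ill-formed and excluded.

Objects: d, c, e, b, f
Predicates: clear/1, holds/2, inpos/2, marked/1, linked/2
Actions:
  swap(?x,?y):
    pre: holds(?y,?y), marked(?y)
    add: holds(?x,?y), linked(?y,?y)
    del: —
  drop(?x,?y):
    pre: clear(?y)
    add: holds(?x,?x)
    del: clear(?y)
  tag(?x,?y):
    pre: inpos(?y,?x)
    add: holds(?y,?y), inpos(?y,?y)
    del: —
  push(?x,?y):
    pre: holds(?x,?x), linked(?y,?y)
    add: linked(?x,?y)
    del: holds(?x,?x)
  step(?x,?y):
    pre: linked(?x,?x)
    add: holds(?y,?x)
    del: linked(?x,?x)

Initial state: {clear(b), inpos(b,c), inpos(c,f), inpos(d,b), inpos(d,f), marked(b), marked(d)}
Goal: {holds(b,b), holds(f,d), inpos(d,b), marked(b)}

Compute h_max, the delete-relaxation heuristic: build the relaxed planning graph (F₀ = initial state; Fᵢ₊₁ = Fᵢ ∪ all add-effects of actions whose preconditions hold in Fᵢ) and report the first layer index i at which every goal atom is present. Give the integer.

2

F0 = init (7 atoms)
F1 = F0 ∪ {holds(b,b), holds(c,c), holds(d,d), holds(e,e), holds(f,f), inpos(b,b), inpos(c,c), inpos(d,d)}  (15 atoms)
F2 = F1 ∪ {holds(b,d), holds(c,b), holds(c,d), holds(d,b), holds(e,b), holds(e,d), holds(f,b), holds(f,d), linked(b,b), linked(d,d)}  (25 atoms)
goal ⊆ F2  ⇒  h_max = 2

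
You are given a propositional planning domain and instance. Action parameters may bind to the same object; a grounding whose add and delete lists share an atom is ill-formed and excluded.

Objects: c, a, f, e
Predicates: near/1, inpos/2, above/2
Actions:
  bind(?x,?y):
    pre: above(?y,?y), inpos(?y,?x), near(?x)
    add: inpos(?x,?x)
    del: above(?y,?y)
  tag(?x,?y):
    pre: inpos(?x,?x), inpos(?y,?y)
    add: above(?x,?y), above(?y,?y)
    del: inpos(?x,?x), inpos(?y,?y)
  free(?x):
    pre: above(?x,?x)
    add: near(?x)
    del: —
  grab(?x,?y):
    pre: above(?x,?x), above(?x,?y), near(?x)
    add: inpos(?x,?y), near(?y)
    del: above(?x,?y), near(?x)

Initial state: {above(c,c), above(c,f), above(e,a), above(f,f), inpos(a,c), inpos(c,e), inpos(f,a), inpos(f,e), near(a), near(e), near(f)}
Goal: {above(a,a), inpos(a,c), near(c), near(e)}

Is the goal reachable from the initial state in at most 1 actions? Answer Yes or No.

No

1. bind(a,f)  →  {above(c,c), above(c,f), above(e,a), inpos(a,a), inpos(a,c), inpos(c,e), inpos(f,a), inpos(f,e), near(a), near(e), near(f)}
2. tag(a,a)  →  {above(a,a), above(c,c), above(c,f), above(e,a), inpos(a,c), inpos(c,e), inpos(f,a), inpos(f,e), near(a), near(e), near(f)}
3. free(c)  →  {above(a,a), above(c,c), above(c,f), above(e,a), inpos(a,c), inpos(c,e), inpos(f,a), inpos(f,e), near(a), near(c), near(e), near(f)}
optimal plan length = 3; 3 > 1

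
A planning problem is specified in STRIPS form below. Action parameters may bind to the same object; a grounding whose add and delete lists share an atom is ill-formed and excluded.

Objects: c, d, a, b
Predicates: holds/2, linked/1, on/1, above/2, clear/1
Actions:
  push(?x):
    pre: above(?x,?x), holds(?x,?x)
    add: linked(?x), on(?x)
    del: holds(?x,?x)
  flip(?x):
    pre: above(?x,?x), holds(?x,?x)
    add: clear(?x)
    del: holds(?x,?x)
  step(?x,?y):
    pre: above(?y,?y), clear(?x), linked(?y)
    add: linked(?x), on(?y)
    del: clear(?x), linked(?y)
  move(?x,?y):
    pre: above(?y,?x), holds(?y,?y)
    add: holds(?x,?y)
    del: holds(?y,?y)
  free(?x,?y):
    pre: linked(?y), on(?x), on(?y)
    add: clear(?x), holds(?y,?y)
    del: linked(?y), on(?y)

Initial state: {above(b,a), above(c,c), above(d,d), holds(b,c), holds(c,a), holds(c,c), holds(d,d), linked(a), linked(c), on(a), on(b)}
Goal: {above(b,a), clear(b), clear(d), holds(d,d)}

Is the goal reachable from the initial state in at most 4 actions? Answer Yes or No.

Yes

1. push(d)  →  {above(b,a), above(c,c), above(d,d), holds(b,c), holds(c,a), holds(c,c), linked(a), linked(c), linked(d), on(a), on(b), on(d)}
2. free(d,d)  →  {above(b,a), above(c,c), above(d,d), clear(d), holds(b,c), holds(c,a), holds(c,c), holds(d,d), linked(a), linked(c), on(a), on(b)}
3. free(b,a)  →  {above(b,a), above(c,c), above(d,d), clear(b), clear(d), holds(a,a), holds(b,c), holds(c,a), holds(c,c), holds(d,d), linked(c), on(b)}
optimal plan length = 3; 3 ≤ 4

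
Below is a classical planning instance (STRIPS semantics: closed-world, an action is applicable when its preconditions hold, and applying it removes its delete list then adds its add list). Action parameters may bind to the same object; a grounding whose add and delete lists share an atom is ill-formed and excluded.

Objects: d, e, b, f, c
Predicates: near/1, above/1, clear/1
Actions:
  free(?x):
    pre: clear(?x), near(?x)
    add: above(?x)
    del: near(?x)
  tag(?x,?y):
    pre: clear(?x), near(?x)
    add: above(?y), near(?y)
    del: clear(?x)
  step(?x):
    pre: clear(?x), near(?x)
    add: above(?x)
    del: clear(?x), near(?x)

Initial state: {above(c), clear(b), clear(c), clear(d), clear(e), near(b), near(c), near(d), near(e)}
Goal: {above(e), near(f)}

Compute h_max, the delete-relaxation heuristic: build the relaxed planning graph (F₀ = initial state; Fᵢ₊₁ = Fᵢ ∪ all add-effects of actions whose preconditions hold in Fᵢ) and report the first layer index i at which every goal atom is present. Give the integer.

1

F0 = init (9 atoms)
F1 = F0 ∪ {above(b), above(d), above(e), above(f), near(f)}  (14 atoms)
goal ⊆ F1  ⇒  h_max = 1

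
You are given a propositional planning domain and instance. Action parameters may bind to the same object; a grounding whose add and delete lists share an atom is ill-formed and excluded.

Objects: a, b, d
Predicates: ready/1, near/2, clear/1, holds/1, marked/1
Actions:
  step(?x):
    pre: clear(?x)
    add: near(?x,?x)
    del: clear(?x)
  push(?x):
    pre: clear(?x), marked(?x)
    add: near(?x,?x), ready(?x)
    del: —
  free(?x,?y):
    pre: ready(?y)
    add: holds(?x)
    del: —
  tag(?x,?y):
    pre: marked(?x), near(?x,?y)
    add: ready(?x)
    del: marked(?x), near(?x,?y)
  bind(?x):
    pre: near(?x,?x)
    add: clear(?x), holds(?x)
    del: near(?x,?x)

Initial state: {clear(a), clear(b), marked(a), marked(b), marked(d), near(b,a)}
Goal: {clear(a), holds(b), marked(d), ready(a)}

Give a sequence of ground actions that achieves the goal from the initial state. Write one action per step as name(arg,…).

1. push(a)  →  {clear(a), clear(b), marked(a), marked(b), marked(d), near(a,a), near(b,a), ready(a)}
2. free(b,a)  →  {clear(a), clear(b), holds(b), marked(a), marked(b), marked(d), near(a,a), near(b,a), ready(a)}

push(a); free(b,a)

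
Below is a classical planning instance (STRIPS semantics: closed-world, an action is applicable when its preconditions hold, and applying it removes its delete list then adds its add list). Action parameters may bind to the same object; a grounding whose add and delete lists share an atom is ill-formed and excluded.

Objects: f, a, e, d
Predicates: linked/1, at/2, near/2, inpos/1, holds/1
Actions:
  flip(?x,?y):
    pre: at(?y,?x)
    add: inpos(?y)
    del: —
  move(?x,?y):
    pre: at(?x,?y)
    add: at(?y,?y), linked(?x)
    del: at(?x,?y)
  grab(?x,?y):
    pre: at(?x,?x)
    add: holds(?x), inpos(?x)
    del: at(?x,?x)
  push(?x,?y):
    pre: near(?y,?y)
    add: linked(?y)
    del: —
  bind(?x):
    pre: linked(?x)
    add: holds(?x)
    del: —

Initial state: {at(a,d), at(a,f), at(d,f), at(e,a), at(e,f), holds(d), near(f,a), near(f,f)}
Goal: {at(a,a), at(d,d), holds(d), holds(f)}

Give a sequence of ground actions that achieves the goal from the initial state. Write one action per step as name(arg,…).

move(a,f); move(a,d); move(e,a); grab(f,f)

1. move(a,f)  →  {at(a,d), at(d,f), at(e,a), at(e,f), at(f,f), holds(d), linked(a), near(f,a), near(f,f)}
2. move(a,d)  →  {at(d,d), at(d,f), at(e,a), at(e,f), at(f,f), holds(d), linked(a), near(f,a), near(f,f)}
3. move(e,a)  →  {at(a,a), at(d,d), at(d,f), at(e,f), at(f,f), holds(d), linked(a), linked(e), near(f,a), near(f,f)}
4. grab(f,f)  →  {at(a,a), at(d,d), at(d,f), at(e,f), holds(d), holds(f), inpos(f), linked(a), linked(e), near(f,a), near(f,f)}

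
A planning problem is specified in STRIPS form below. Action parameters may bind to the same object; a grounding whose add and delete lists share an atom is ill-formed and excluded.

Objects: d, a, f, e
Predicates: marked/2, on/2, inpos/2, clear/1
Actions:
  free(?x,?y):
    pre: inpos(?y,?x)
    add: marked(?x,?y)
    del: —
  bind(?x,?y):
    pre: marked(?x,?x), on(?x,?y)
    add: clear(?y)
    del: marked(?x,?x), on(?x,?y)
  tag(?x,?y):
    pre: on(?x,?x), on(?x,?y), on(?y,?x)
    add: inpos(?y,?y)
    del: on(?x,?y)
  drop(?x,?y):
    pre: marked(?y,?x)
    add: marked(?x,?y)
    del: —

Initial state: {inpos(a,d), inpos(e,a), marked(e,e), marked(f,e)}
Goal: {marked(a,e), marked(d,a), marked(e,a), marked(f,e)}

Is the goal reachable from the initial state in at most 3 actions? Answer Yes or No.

1. free(d,a)  →  {inpos(a,d), inpos(e,a), marked(d,a), marked(e,e), marked(f,e)}
2. free(a,e)  →  {inpos(a,d), inpos(e,a), marked(a,e), marked(d,a), marked(e,e), marked(f,e)}
3. drop(e,a)  →  {inpos(a,d), inpos(e,a), marked(a,e), marked(d,a), marked(e,a), marked(e,e), marked(f,e)}
optimal plan length = 3; 3 ≤ 3

Yes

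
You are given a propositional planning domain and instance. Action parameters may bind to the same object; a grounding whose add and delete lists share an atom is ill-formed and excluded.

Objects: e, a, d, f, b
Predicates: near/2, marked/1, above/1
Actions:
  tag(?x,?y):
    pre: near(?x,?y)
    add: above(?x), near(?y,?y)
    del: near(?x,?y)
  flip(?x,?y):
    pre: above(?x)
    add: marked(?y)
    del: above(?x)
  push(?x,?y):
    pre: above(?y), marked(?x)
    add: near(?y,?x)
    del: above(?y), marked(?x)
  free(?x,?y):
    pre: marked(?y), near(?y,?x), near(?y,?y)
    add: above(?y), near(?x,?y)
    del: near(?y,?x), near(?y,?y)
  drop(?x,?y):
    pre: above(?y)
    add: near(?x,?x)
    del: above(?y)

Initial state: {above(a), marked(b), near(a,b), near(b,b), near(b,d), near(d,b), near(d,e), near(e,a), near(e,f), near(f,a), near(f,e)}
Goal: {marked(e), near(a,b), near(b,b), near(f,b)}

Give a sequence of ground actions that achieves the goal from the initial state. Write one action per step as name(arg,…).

1. tag(f,e)  →  {above(a), above(f), marked(b), near(a,b), near(b,b), near(b,d), near(d,b), near(d,e), near(e,a), near(e,e), near(e,f), near(f,a)}
2. flip(a,e)  →  {above(f), marked(b), marked(e), near(a,b), near(b,b), near(b,d), near(d,b), near(d,e), near(e,a), near(e,e), near(e,f), near(f,a)}
3. push(b,f)  →  {marked(e), near(a,b), near(b,b), near(b,d), near(d,b), near(d,e), near(e,a), near(e,e), near(e,f), near(f,a), near(f,b)}

tag(f,e); flip(a,e); push(b,f)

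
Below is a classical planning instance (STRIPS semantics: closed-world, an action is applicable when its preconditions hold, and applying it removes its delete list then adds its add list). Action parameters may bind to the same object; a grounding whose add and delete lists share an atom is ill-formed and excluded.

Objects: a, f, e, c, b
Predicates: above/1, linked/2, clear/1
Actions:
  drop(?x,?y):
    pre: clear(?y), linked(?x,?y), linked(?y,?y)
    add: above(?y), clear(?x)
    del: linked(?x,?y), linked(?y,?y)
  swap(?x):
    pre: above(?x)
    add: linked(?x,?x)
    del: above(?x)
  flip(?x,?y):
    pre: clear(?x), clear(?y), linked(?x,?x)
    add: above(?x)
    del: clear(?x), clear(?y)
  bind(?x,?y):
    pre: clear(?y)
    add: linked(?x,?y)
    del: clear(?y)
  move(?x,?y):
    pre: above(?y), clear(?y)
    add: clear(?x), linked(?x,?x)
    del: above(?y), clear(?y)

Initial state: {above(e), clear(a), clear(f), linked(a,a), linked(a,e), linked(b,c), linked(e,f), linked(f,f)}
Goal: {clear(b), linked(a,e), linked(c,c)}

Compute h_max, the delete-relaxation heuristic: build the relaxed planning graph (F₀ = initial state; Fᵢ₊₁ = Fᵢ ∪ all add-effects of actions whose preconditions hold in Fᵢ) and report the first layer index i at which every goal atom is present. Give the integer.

F0 = init (8 atoms)
F1 = F0 ∪ {above(a), above(f), clear(e), linked(a,f), linked(b,a), linked(b,f), linked(c,a), linked(c,f), linked(e,a), linked(e,e), linked(f,a)}  (19 atoms)
F2 = F1 ∪ {clear(b), clear(c), linked(b,b), linked(b,e), linked(c,c), linked(c,e), linked(f,e)}  (26 atoms)
goal ⊆ F2  ⇒  h_max = 2

2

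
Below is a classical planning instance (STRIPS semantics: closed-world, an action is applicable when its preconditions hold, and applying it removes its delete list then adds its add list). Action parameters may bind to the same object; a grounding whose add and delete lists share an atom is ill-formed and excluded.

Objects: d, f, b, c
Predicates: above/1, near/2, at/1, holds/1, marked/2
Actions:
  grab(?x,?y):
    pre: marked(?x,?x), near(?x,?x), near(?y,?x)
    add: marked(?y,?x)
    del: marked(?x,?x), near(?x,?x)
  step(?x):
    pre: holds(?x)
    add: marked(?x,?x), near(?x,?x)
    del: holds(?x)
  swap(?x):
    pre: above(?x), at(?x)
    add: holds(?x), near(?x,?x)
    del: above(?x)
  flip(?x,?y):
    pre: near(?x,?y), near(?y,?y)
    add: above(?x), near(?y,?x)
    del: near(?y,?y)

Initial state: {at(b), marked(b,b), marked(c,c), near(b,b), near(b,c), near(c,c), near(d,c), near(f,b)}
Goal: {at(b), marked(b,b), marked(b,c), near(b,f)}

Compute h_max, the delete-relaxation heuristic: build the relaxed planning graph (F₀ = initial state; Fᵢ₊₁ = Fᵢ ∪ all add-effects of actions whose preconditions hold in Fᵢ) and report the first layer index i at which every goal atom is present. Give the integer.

1

F0 = init (8 atoms)
F1 = F0 ∪ {above(b), above(d), above(f), marked(b,c), marked(d,c), marked(f,b), near(b,f), near(c,b), near(c,d)}  (17 atoms)
goal ⊆ F1  ⇒  h_max = 1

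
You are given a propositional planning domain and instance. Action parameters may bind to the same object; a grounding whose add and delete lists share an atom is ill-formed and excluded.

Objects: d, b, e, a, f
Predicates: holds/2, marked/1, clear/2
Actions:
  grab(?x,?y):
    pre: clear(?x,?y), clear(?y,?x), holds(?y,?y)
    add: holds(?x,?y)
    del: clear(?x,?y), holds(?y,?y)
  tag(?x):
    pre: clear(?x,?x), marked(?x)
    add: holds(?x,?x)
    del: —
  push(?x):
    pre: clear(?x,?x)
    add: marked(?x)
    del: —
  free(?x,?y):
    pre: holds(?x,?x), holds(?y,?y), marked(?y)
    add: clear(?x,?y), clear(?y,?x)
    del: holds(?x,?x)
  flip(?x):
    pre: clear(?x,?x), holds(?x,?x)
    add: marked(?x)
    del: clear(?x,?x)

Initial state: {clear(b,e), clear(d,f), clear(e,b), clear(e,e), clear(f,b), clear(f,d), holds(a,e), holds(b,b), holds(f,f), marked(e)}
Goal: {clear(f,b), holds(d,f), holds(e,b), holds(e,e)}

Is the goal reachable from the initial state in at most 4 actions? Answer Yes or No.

1. grab(d,f)  →  {clear(b,e), clear(e,b), clear(e,e), clear(f,b), clear(f,d), holds(a,e), holds(b,b), holds(d,f), marked(e)}
2. grab(e,b)  →  {clear(b,e), clear(e,e), clear(f,b), clear(f,d), holds(a,e), holds(d,f), holds(e,b), marked(e)}
3. tag(e)  →  {clear(b,e), clear(e,e), clear(f,b), clear(f,d), holds(a,e), holds(d,f), holds(e,b), holds(e,e), marked(e)}
optimal plan length = 3; 3 ≤ 4

Yes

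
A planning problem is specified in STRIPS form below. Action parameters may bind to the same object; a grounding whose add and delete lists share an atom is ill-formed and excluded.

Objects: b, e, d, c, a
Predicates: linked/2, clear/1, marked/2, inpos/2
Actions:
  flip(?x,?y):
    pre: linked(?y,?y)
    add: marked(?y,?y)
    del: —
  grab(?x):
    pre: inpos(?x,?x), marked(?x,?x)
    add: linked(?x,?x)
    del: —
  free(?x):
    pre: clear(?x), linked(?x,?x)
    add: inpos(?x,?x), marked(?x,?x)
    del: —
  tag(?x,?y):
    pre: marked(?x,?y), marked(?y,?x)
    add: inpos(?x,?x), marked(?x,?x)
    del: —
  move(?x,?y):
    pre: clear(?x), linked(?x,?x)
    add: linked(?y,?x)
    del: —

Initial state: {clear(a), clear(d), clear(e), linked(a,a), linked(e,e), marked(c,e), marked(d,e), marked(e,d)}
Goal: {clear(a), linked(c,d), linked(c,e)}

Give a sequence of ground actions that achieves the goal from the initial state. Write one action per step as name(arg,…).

1. tag(d,e)  →  {clear(a), clear(d), clear(e), inpos(d,d), linked(a,a), linked(e,e), marked(c,e), marked(d,d), marked(d,e), marked(e,d)}
2. grab(d)  →  {clear(a), clear(d), clear(e), inpos(d,d), linked(a,a), linked(d,d), linked(e,e), marked(c,e), marked(d,d), marked(d,e), marked(e,d)}
3. move(e,c)  →  {clear(a), clear(d), clear(e), inpos(d,d), linked(a,a), linked(c,e), linked(d,d), linked(e,e), marked(c,e), marked(d,d), marked(d,e), marked(e,d)}
4. move(d,c)  →  {clear(a), clear(d), clear(e), inpos(d,d), linked(a,a), linked(c,d), linked(c,e), linked(d,d), linked(e,e), marked(c,e), marked(d,d), marked(d,e), marked(e,d)}

tag(d,e); grab(d); move(e,c); move(d,c)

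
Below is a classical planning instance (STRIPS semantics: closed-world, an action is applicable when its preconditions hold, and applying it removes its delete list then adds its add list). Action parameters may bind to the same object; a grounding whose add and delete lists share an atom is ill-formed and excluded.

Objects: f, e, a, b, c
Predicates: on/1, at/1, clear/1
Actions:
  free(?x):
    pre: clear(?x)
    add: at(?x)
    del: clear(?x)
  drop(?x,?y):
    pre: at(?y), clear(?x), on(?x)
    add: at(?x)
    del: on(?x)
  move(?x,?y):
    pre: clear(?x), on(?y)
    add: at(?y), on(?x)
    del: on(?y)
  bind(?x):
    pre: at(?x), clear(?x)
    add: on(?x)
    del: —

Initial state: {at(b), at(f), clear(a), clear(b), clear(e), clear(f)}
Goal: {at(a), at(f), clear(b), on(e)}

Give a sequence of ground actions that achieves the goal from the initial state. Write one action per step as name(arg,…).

1. free(a)  →  {at(a), at(b), at(f), clear(b), clear(e), clear(f)}
2. bind(f)  →  {at(a), at(b), at(f), clear(b), clear(e), clear(f), on(f)}
3. move(e,f)  →  {at(a), at(b), at(f), clear(b), clear(e), clear(f), on(e)}

free(a); bind(f); move(e,f)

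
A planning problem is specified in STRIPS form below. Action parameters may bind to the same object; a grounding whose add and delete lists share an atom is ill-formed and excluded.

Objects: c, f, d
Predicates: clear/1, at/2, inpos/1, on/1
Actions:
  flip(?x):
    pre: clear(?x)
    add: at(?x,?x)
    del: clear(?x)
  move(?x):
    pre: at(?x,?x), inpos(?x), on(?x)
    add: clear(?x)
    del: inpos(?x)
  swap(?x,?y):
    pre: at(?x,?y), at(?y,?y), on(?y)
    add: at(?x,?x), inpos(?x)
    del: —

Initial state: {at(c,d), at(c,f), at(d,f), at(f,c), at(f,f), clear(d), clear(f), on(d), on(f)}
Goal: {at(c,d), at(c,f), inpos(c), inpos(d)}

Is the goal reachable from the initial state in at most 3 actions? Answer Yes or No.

Yes

1. swap(c,f)  →  {at(c,c), at(c,d), at(c,f), at(d,f), at(f,c), at(f,f), clear(d), clear(f), inpos(c), on(d), on(f)}
2. swap(d,f)  →  {at(c,c), at(c,d), at(c,f), at(d,d), at(d,f), at(f,c), at(f,f), clear(d), clear(f), inpos(c), inpos(d), on(d), on(f)}
optimal plan length = 2; 2 ≤ 3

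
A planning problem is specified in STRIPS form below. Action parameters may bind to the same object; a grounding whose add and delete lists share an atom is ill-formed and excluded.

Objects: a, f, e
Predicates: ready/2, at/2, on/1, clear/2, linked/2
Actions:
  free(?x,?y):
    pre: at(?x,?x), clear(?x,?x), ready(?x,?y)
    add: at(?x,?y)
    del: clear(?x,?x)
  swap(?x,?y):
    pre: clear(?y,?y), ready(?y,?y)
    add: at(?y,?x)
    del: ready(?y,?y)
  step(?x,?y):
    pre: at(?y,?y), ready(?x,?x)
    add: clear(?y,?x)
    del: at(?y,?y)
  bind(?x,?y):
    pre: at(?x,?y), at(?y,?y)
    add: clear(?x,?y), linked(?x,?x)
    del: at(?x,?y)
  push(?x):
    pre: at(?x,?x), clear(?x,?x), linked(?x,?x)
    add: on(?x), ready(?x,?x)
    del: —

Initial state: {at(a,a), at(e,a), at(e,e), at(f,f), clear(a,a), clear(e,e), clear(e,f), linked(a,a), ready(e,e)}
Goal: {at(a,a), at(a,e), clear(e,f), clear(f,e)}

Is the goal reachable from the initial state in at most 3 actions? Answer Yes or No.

Yes

1. step(e,f)  →  {at(a,a), at(e,a), at(e,e), clear(a,a), clear(e,e), clear(e,f), clear(f,e), linked(a,a), ready(e,e)}
2. push(a)  →  {at(a,a), at(e,a), at(e,e), clear(a,a), clear(e,e), clear(e,f), clear(f,e), linked(a,a), on(a), ready(a,a), ready(e,e)}
3. swap(e,a)  →  {at(a,a), at(a,e), at(e,a), at(e,e), clear(a,a), clear(e,e), clear(e,f), clear(f,e), linked(a,a), on(a), ready(e,e)}
optimal plan length = 3; 3 ≤ 3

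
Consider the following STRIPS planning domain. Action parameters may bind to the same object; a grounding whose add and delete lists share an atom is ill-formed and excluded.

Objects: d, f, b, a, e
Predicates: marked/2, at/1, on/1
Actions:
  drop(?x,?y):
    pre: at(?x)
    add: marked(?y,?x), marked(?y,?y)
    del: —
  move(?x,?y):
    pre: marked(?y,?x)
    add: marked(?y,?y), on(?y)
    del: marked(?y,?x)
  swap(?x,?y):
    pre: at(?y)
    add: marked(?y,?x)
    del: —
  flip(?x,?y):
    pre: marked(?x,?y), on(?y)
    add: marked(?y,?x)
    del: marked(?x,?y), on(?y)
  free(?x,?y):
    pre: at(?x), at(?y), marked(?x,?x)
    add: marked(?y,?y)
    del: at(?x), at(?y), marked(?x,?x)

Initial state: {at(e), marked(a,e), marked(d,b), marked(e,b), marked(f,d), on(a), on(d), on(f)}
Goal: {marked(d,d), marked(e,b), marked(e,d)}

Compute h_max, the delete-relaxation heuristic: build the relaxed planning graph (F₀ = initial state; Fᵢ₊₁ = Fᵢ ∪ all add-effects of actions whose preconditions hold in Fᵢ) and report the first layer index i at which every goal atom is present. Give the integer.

1

F0 = init (8 atoms)
F1 = F0 ∪ {marked(a,a), marked(b,b), marked(b,e), marked(d,d), marked(d,e), marked(d,f), marked(e,a), marked(e,d), marked(e,e), marked(e,f), marked(f,e), marked(f,f), on(e)}  (21 atoms)
goal ⊆ F1  ⇒  h_max = 1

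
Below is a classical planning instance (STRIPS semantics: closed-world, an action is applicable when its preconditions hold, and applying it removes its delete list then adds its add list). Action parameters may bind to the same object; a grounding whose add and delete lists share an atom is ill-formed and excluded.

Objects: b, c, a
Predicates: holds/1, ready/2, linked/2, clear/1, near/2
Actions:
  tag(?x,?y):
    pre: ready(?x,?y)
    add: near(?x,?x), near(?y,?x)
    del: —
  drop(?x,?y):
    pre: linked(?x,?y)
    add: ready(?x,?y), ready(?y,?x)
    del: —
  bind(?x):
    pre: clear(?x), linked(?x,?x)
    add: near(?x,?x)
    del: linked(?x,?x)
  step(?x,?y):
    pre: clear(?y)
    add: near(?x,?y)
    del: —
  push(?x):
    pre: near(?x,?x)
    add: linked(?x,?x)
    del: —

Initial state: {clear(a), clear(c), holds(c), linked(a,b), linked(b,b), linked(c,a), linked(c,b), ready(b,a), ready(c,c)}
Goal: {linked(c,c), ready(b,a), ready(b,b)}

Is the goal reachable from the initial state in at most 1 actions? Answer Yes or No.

No

1. tag(c,c)  →  {clear(a), clear(c), holds(c), linked(a,b), linked(b,b), linked(c,a), linked(c,b), near(c,c), ready(b,a), ready(c,c)}
2. drop(b,b)  →  {clear(a), clear(c), holds(c), linked(a,b), linked(b,b), linked(c,a), linked(c,b), near(c,c), ready(b,a), ready(b,b), ready(c,c)}
3. push(c)  →  {clear(a), clear(c), holds(c), linked(a,b), linked(b,b), linked(c,a), linked(c,b), linked(c,c), near(c,c), ready(b,a), ready(b,b), ready(c,c)}
optimal plan length = 3; 3 > 1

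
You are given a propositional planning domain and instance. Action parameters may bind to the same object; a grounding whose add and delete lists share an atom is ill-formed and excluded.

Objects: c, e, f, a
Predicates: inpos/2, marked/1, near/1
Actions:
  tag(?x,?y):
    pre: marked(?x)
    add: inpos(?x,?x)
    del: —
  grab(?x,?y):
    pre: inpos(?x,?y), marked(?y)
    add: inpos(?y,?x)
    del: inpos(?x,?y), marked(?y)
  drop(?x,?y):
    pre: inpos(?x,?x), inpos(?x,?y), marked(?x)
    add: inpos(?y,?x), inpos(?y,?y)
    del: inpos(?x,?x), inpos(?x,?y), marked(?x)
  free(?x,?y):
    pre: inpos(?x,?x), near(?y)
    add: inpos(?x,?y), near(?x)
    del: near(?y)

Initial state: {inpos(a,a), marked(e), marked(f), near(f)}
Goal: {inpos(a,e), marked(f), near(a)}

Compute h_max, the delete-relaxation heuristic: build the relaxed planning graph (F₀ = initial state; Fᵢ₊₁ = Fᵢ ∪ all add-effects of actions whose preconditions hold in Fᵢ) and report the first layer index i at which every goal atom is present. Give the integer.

3

F0 = init (4 atoms)
F1 = F0 ∪ {inpos(a,f), inpos(e,e), inpos(f,f), near(a)}  (8 atoms)
F2 = F1 ∪ {inpos(e,a), inpos(e,f), inpos(f,a), near(e)}  (12 atoms)
F3 = F2 ∪ {inpos(a,e), inpos(f,e)}  (14 atoms)
goal ⊆ F3  ⇒  h_max = 3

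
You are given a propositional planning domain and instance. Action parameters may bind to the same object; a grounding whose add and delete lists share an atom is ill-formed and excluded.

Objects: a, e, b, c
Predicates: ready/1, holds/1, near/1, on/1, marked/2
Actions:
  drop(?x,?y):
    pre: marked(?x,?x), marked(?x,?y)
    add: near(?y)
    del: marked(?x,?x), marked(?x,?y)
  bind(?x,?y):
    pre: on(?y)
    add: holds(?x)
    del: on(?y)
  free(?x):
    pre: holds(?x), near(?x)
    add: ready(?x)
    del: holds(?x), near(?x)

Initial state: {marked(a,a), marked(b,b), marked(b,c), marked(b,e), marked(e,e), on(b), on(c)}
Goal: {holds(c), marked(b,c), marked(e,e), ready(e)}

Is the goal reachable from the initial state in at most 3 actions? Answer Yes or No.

No

1. drop(b,e)  →  {marked(a,a), marked(b,c), marked(e,e), near(e), on(b), on(c)}
2. bind(e,b)  →  {holds(e), marked(a,a), marked(b,c), marked(e,e), near(e), on(c)}
3. bind(c,c)  →  {holds(c), holds(e), marked(a,a), marked(b,c), marked(e,e), near(e)}
4. free(e)  →  {holds(c), marked(a,a), marked(b,c), marked(e,e), ready(e)}
optimal plan length = 4; 4 > 3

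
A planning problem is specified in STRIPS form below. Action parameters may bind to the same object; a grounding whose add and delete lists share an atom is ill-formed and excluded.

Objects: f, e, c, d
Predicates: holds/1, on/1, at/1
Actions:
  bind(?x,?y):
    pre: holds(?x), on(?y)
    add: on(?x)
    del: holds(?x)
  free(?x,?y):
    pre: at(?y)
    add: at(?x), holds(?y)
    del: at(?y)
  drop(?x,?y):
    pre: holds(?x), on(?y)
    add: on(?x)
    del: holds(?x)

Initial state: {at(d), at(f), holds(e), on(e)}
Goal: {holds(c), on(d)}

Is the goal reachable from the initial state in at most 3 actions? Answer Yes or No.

Yes

1. free(c,d)  →  {at(c), at(f), holds(d), holds(e), on(e)}
2. bind(d,e)  →  {at(c), at(f), holds(e), on(d), on(e)}
3. free(f,c)  →  {at(f), holds(c), holds(e), on(d), on(e)}
optimal plan length = 3; 3 ≤ 3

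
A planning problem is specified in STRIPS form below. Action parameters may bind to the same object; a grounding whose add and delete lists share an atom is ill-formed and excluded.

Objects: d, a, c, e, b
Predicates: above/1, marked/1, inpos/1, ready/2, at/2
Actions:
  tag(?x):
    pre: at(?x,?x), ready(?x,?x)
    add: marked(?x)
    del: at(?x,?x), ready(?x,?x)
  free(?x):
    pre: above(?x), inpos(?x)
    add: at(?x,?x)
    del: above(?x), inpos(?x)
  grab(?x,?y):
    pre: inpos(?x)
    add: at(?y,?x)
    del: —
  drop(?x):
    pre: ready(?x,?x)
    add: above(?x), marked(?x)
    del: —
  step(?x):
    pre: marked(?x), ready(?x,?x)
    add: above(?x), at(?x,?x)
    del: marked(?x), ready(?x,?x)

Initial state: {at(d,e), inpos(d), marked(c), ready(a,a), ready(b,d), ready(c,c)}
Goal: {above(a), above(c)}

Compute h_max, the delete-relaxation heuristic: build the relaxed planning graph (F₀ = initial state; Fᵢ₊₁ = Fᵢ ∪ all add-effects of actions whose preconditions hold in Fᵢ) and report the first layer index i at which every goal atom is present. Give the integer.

F0 = init (6 atoms)
F1 = F0 ∪ {above(a), above(c), at(a,d), at(b,d), at(c,c), at(c,d), at(d,d), at(e,d), marked(a)}  (15 atoms)
goal ⊆ F1  ⇒  h_max = 1

1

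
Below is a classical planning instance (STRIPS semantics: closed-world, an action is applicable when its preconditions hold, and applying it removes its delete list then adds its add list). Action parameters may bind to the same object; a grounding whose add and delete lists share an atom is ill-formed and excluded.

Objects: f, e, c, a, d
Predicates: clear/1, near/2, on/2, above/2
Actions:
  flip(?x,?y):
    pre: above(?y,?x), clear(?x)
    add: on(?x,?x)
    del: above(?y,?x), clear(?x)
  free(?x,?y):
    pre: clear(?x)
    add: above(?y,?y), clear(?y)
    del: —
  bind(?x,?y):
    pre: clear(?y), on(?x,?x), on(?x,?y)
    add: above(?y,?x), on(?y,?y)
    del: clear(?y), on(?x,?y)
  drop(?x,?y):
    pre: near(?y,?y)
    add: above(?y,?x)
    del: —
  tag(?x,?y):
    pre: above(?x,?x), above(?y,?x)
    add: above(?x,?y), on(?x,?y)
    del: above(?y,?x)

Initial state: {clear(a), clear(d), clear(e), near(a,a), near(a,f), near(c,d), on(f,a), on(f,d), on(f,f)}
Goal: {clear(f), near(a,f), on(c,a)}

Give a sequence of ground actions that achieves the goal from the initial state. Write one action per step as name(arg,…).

1. free(e,f)  →  {above(f,f), clear(a), clear(d), clear(e), clear(f), near(a,a), near(a,f), near(c,d), on(f,a), on(f,d), on(f,f)}
2. free(f,c)  →  {above(c,c), above(f,f), clear(a), clear(c), clear(d), clear(e), clear(f), near(a,a), near(a,f), near(c,d), on(f,a), on(f,d), on(f,f)}
3. drop(c,a)  →  {above(a,c), above(c,c), above(f,f), clear(a), clear(c), clear(d), clear(e), clear(f), near(a,a), near(a,f), near(c,d), on(f,a), on(f,d), on(f,f)}
4. tag(c,a)  →  {above(c,a), above(c,c), above(f,f), clear(a), clear(c), clear(d), clear(e), clear(f), near(a,a), near(a,f), near(c,d), on(c,a), on(f,a), on(f,d), on(f,f)}

free(e,f); free(f,c); drop(c,a); tag(c,a)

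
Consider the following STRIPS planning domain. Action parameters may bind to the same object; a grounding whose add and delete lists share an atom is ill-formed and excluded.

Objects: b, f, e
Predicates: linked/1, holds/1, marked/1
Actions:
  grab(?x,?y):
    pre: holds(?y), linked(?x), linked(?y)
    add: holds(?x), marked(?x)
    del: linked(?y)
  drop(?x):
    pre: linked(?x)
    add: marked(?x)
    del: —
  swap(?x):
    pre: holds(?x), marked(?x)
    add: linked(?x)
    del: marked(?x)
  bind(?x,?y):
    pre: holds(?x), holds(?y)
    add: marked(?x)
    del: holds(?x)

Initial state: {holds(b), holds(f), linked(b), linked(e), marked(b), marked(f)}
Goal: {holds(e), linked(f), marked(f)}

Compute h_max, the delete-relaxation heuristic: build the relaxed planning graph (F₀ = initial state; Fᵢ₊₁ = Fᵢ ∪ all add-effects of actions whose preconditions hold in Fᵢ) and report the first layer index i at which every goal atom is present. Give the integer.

1

F0 = init (6 atoms)
F1 = F0 ∪ {holds(e), linked(f), marked(e)}  (9 atoms)
goal ⊆ F1  ⇒  h_max = 1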